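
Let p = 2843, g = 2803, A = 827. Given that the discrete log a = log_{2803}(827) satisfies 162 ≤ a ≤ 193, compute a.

Compute 2803^162 mod 2843 = 730, then multiply by 2803 repeatedly:
  2803^162=730  2803^163=2073  2803^164=2370  2803^165=1862  2803^166=2281
  2803^167=2579  2803^168=2031  2803^169=1207  2803^170=51  2803^171=803
  2803^172=1996  2803^173=2607  2803^174=911  2803^175=519  2803^176=1984
  2803^177=244  2803^178=1612  2803^179=909  2803^180=599  2803^181=1627
  2803^182=309  2803^183=1855  2803^184=2561  2803^185=2751  2803^186=837
  2803^187=636  2803^188=147  2803^189=2649  2803^190=2074  2803^191=2330
  2803^192=619  2803^193=827
Found 827 at exponent 193.

193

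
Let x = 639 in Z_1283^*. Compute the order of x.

1282

The order of 639 must divide p − 1 = 1282 = 2 · 641.
Divisors: 1, 2, 641, 1282.
Check each in increasing order: 639^1 ≡ 639;  639^2 ≡ 327;  639^641 ≡ 1282;  639^1282 ≡ 1.
Smallest exponent giving 1 is 1282.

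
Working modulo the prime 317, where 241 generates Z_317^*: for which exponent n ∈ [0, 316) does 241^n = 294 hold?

198

Baby-step giant-step with m = ceil(sqrt(316)) = 18.
Baby table (241^j mod 317 for j=0..17):
  0:1  1:241  2:70  3:69  4:145  5:75  6:6  7:178
  8:103  9:97  10:236  11:133  12:36  13:117  14:301  15:265
  16:148  17:164
Giant step factor: 241^(-18) ≡ 204 (mod 317).
Scan 294·204^i mod 317 for i = 0, 1, …:
  i=0: 294   i=1: 63   i=2: 172   i=3: 218
  i=4: 92   i=5: 65   i=6: 263   i=7: 79
  i=8: 266   i=9: 57   i=10: 216   i=11: 1
Match at i=11, j=0: n = 11·18 + 0 = 198.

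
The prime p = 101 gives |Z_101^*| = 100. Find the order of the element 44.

20

The order of 44 must divide p − 1 = 100 = 2^2 · 5^2.
Divisors: 1, 2, 4, 5, 10, 20, 25, 50, 100.
Check each in increasing order: 44^1 ≡ 44;  44^2 ≡ 17;  44^4 ≡ 87;  44^5 ≡ 91;  44^10 ≡ 100;  44^20 ≡ 1.
Smallest exponent giving 1 is 20.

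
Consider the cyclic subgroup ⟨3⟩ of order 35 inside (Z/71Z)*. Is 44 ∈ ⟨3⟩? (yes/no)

no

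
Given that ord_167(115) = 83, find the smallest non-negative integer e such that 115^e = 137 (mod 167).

Baby-step giant-step with m = ceil(sqrt(83)) = 10.
Baby table (115^j mod 167 for j=0..9):
  0:1  1:115  2:32  3:6  4:22  5:25  6:36  7:132
  8:150  9:49
Giant step factor: 115^(-10) ≡ 66 (mod 167).
Scan 137·66^i mod 167 for i = 0, 1, …:
  i=0: 137   i=1: 24   i=2: 81   i=3: 2
  i=4: 132
Match at i=4, j=7: e = 4·10 + 7 = 47.

47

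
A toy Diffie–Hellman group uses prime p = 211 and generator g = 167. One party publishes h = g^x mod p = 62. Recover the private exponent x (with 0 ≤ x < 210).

34

Baby-step giant-step with m = ceil(sqrt(210)) = 15.
Baby table (167^j mod 211 for j=0..14):
  0:1  1:167  2:37  3:60  4:103  5:110  6:13  7:61
  8:59  9:147  10:73  11:164  12:169  13:160  14:134
Giant step factor: 167^(-15) ≡ 88 (mod 211).
Scan 62·88^i mod 211 for i = 0, 1, …:
  i=0: 62   i=1: 181   i=2: 103
Match at i=2, j=4: x = 2·15 + 4 = 34.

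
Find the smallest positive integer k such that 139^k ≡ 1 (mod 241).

80

The order of 139 must divide p − 1 = 240 = 2^4 · 3 · 5.
Divisors: 1, 2, 3, 4, 5, 6, 8, 10, 12, 15, 16, 20, 24, 30, 40, 48, 60, 80, 120, 240.
Check each in increasing order: 139^1 ≡ 139;  139^2 ≡ 41;  139^3 ≡ 156;  139^4 ≡ 235;  139^5 ≡ 130;  139^6 ≡ 236;  139^8 ≡ 36;  139^10 ≡ 30;  139^12 ≡ 25;  139^15 ≡ 44;  139^16 ≡ 91;  139^20 ≡ 177;  139^24 ≡ 143;  139^30 ≡ 8;  139^40 ≡ 240;  139^48 ≡ 205;  139^60 ≡ 64;  139^80 ≡ 1.
Smallest exponent giving 1 is 80.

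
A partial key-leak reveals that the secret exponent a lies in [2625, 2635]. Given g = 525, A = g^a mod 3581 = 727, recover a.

2628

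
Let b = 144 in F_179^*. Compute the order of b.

89

The order of 144 must divide p − 1 = 178 = 2 · 89.
Divisors: 1, 2, 89, 178.
Check each in increasing order: 144^1 ≡ 144;  144^2 ≡ 151;  144^89 ≡ 1.
Smallest exponent giving 1 is 89.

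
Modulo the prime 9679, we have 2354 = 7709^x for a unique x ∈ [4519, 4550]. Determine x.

Compute 7709^4519 mod 9679 = 8685, then multiply by 7709 repeatedly:
  7709^4519=8685  7709^4520=3022  7709^4521=8924  7709^4522=6463  7709^4523=5454
  7709^4524=8989  7709^4525=4240  7709^4526=177  7709^4527=9433  7709^4528=670
  7709^4529=6123  7709^4530=7403  7709^4531=2343  7709^4532=1173  7709^4533=2471
  7709^4534=667  7709^4535=2354
Found 2354 at exponent 4535.

4535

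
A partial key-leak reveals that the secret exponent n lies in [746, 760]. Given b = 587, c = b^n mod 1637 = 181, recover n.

Compute 587^746 mod 1637 = 216, then multiply by 587 repeatedly:
  587^746=216  587^747=743  587^748=699  587^749=1063  587^750=284
  587^751=1371  587^752=1010  587^753=276  587^754=1586  587^755=1166
  587^756=176  587^757=181
Found 181 at exponent 757.

757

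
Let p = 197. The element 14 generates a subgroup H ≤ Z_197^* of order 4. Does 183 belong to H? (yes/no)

⟨14⟩ has order 4; its elements mod 197 are {1, 14, 183, 196}.
183 is in this set.

yes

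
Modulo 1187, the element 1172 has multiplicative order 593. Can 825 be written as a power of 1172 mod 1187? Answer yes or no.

yes

825 ∈ ⟨1172⟩ iff 825^593 ≡ 1 (mod 1187), since |⟨1172⟩| = 593.
825^593 mod 1187 = 1.
Since 1 = 1, 825 lies in the subgroup.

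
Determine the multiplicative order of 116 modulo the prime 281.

The order of 116 must divide p − 1 = 280 = 2^3 · 5 · 7.
Divisors: 1, 2, 4, 5, 7, 8, 10, 14, 20, 28, 35, 40, 56, 70, 140, 280.
Check each in increasing order: 116^1 ≡ 116;  116^2 ≡ 249;  116^4 ≡ 181;  116^5 ≡ 202;  116^7 ≡ 280;  116^8 ≡ 165;  116^10 ≡ 59;  116^14 ≡ 1.
Smallest exponent giving 1 is 14.

14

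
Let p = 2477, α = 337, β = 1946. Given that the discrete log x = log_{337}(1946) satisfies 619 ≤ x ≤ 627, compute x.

Compute 337^619 mod 2477 = 1562, then multiply by 337 repeatedly:
  337^619=1562  337^620=1270  337^621=1946
Found 1946 at exponent 621.

621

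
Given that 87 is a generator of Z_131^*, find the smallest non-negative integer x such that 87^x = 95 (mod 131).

7

Successive powers of 87 modulo 131:
  87^0=1  87^1=87  87^2=102  87^3=97  87^4=55  87^5=69
  87^6=108  87^7=95
So 87^7 ≡ 95 (mod 131), giving x = 7.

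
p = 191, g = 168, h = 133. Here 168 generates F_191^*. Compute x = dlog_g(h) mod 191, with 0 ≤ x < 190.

58

Baby-step giant-step with m = ceil(sqrt(190)) = 14.
Baby table (168^j mod 191 for j=0..13):
  0:1  1:168  2:147  3:57  4:26  5:166  6:2  7:145
  8:103  9:114  10:52  11:141  12:4  13:99
Giant step factor: 168^(-14) ≡ 51 (mod 191).
Scan 133·51^i mod 191 for i = 0, 1, …:
  i=0: 133   i=1: 98   i=2: 32   i=3: 104
  i=4: 147
Match at i=4, j=2: x = 4·14 + 2 = 58.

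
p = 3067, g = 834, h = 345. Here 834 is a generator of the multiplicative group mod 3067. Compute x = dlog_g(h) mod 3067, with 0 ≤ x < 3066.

1421

Baby-step giant-step with m = ceil(sqrt(3066)) = 56.
Baby table (834^j mod 3067 for j=0..55):
  0:1  1:834  2:2414  3:1324  4:96  5:322  6:1719  7:1357
  8:15  9:242  10:2473  11:1458  12:1440  13:1763  14:1249  15:1953
  16:225  17:563  18:291  19:401  20:131  21:1909  22:333  23:1692
  24:308  25:2311  26:1298  27:2948  28:1965  29:1032  30:1928  31:844
  32:1553  33:928  34:1068  35:1282  36:1872  37:145  38:1317  39:392
  40:1826  41:1652  42:685  43:828  44:477  45:2175  46:1353  47:2813
  48:2854  49:244  50:1074  51:152  52:1021  53:1955  54:1893  55:2324
Giant step factor: 834^(-56) ≡ 1222 (mod 3067).
Scan 345·1222^i mod 3067 for i = 0, 1, …:
  i=0: 345   i=1: 1411   i=2: 588   i=3: 858
  i=4: 2629   i=5: 1489   i=6: 827   i=7: 1551
  i=8: 2983   i=9: 1630     …   i=24: 1008
  i=25: 1909
Match at i=25, j=21: x = 25·56 + 21 = 1421.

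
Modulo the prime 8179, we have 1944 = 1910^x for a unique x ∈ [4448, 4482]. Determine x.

4456

Compute 1910^4448 mod 8179 = 2269, then multiply by 1910 repeatedly:
  1910^4448=2269  1910^4449=7099  1910^4450=6487  1910^4451=7164  1910^4452=7952
  1910^4453=8096  1910^4454=5050  1910^4455=2459  1910^4456=1944
Found 1944 at exponent 4456.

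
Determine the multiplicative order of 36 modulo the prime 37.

2

The order of 36 must divide p − 1 = 36 = 2^2 · 3^2.
Divisors: 1, 2, 3, 4, 6, 9, 12, 18, 36.
Check each in increasing order: 36^1 ≡ 36;  36^2 ≡ 1.
Smallest exponent giving 1 is 2.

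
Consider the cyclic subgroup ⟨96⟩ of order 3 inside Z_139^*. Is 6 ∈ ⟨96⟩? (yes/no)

6 ∈ ⟨96⟩ iff 6^3 ≡ 1 (mod 139), since |⟨96⟩| = 3.
6^3 mod 139 = 77.
Since 77 ≠ 1, 6 does not lie in the subgroup.

no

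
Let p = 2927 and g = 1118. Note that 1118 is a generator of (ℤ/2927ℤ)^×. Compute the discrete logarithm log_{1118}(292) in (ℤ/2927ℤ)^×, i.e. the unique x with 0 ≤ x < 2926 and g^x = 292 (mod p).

1091

Baby-step giant-step with m = ceil(sqrt(2926)) = 55.
Baby table (1118^j mod 2927 for j=0..54):
  0:1  1:1118  2:95  3:838  4:244  5:581  6:2691  7:2509
  8:996  9:1268  10:956  11:453  12:83  13:2057  14:2031  15:2233
  16:2690  17:1391  18:901  19:430  20:712  21:2799  22:319  23:2475
  24:1035  25:965  26:1734  27:938  28:818  29:1300  30:1608  31:566
  32:556  33:1084  34:134  35:535  36:1022  37:1066  38:499  39:1752
  40:573  41:2528  42:1749  43:146  44:2243  45:2162  46:2341  47:500
  48:2870  49:668  50:439  51:1993  52:727  53:2007  54:1744
Giant step factor: 1118^(-55) ≡ 1335 (mod 2927).
Scan 292·1335^i mod 2927 for i = 0, 1, …:
  i=0: 292   i=1: 529   i=2: 808   i=3: 1544
  i=4: 632   i=5: 744   i=6: 987   i=7: 495
  i=8: 2250   i=9: 648     …   i=18: 2681
  i=19: 2341
Match at i=19, j=46: x = 19·55 + 46 = 1091.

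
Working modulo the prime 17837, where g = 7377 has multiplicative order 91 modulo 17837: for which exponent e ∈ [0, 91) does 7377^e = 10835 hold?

Baby-step giant-step with m = ceil(sqrt(91)) = 10.
Baby table (7377^j mod 17837 for j=0..9):
  0:1  1:7377  2:17279  3:3981  4:8135  5:8227  6:9105  7:11280
  8:2955  9:2221
Giant step factor: 7377^(-10) ≡ 12257 (mod 17837).
Scan 10835·12257^i mod 17837 for i = 0, 1, …:
  i=0: 10835   i=1: 8130   i=2: 11928   i=3: 9444
  i=4: 10815   i=5: 12708   i=6: 9272   i=7: 7377
Match at i=7, j=1: e = 7·10 + 1 = 71.

71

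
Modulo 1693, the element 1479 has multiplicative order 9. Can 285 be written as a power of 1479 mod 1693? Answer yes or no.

285 ∈ ⟨1479⟩ iff 285^9 ≡ 1 (mod 1693), since |⟨1479⟩| = 9.
285^9 mod 1693 = 300.
Since 300 ≠ 1, 285 does not lie in the subgroup.

no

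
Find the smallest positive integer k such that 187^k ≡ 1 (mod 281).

The order of 187 must divide p − 1 = 280 = 2^3 · 5 · 7.
Divisors: 1, 2, 4, 5, 7, 8, 10, 14, 20, 28, 35, 40, 56, 70, 140, 280.
Check each in increasing order: 187^1 ≡ 187;  187^2 ≡ 125;  187^4 ≡ 170;  187^5 ≡ 37;  187^7 ≡ 129;  187^8 ≡ 238;  187^10 ≡ 245;  187^14 ≡ 62;  187^20 ≡ 172;  187^28 ≡ 191;  187^35 ≡ 192;  187^40 ≡ 79;  187^56 ≡ 232;  187^70 ≡ 53;  187^140 ≡ 280;  187^280 ≡ 1.
Smallest exponent giving 1 is 280.

280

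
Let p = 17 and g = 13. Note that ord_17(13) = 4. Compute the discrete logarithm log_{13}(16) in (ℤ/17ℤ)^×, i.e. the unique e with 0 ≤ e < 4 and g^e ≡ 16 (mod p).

Successive powers of 13 modulo 17:
  13^0=1  13^1=13  13^2=16
So 13^2 ≡ 16 (mod 17), giving e = 2.

2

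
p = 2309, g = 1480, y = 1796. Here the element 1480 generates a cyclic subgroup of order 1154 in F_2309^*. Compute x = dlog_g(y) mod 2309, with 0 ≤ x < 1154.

Baby-step giant-step with m = ceil(sqrt(1154)) = 34.
Baby table (1480^j mod 2309 for j=0..33):
  0:1  1:1480  2:1468  3:2180  4:727  5:2275  6:478  7:886
  8:2077  9:681  10:1156  11:2220  12:2202  13:961  14:2245  15:2258
  16:717  17:1329  18:1961  19:2176  20:1734  21:1021  22:994  23:287
  24:2213  25:1078  26:2230  27:839  28:1787  29:955  30:292  31:377
  32:1491  33:1585
Giant step factor: 1480^(-34) ≡ 465 (mod 2309).
Scan 1796·465^i mod 2309 for i = 0, 1, …:
  i=0: 1796   i=1: 1591   i=2: 935   i=3: 683
  i=4: 1262   i=5: 344   i=6: 639   i=7: 1583
  i=8: 1833   i=9: 324     …   i=26: 680
  i=27: 2176
Match at i=27, j=19: x = 27·34 + 19 = 937.

937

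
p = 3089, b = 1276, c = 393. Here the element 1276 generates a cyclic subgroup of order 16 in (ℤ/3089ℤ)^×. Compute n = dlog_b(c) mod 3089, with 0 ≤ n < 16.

4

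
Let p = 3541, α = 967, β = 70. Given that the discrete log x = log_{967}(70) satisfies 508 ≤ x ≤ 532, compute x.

526

Compute 967^508 mod 3541 = 364, then multiply by 967 repeatedly:
  967^508=364  967^509=1429  967^510=853  967^511=3339  967^512=2962
  967^513=3126  967^514=2369  967^515=3337  967^516=1028  967^517=2596
  967^518=3304  967^519=986  967^520=933  967^521=2797  967^522=2916
  967^523=1136  967^524=802  967^525=55  967^526=70
Found 70 at exponent 526.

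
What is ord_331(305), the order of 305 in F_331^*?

330

The order of 305 must divide p − 1 = 330 = 2 · 3 · 5 · 11.
Divisors: 1, 2, 3, 5, 6, 10, 11, 15, 22, 30, 33, 55, 66, 110, 165, 330.
Check each in increasing order: 305^1 ≡ 305;  305^2 ≡ 14;  305^3 ≡ 298;  305^5 ≡ 200;  305^6 ≡ 96;  305^10 ≡ 280;  305^11 ≡ 2;  305^15 ≡ 61;  305^22 ≡ 4;  305^30 ≡ 80;  305^33 ≡ 8;  305^55 ≡ 32;  305^66 ≡ 64;  305^110 ≡ 31;  305^165 ≡ 330;  305^330 ≡ 1.
Smallest exponent giving 1 is 330.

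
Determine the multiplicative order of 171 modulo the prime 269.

268

The order of 171 must divide p − 1 = 268 = 2^2 · 67.
Divisors: 1, 2, 4, 67, 134, 268.
Check each in increasing order: 171^1 ≡ 171;  171^2 ≡ 189;  171^4 ≡ 213;  171^67 ≡ 187;  171^134 ≡ 268;  171^268 ≡ 1.
Smallest exponent giving 1 is 268.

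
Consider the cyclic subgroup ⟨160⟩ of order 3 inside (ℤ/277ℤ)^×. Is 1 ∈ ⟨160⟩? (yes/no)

1 ∈ ⟨160⟩ iff 1^3 ≡ 1 (mod 277), since |⟨160⟩| = 3.
1^3 mod 277 = 1.
Since 1 = 1, 1 lies in the subgroup.

yes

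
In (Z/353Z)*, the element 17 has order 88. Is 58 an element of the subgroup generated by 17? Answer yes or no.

58 ∈ ⟨17⟩ iff 58^88 ≡ 1 (mod 353), since |⟨17⟩| = 88.
58^88 mod 353 = 1.
Since 1 = 1, 58 lies in the subgroup.

yes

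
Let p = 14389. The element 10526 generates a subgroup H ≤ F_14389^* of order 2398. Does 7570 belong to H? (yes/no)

no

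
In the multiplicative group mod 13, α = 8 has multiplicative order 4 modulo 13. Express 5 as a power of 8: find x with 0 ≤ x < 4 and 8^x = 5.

Successive powers of 8 modulo 13:
  8^0=1  8^1=8  8^2=12  8^3=5
So 8^3 ≡ 5 (mod 13), giving x = 3.

3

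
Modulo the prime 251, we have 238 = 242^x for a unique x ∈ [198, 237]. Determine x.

201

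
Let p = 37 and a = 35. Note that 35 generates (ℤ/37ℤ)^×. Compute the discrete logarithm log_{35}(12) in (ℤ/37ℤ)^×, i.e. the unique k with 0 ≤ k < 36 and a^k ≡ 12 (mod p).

28

Successive powers of 35 modulo 37:
  35^0=1  35^1=35  35^2=4  35^3=29  35^4=16  35^5=5
  35^6=27  35^7=20  35^8=34  35^9=6  35^10=25  35^11=24
  35^12=26  35^13=22  35^14=30  35^15=14  35^16=9  35^17=19
  35^18=36  35^19=2  35^20=33  35^21=8  35^22=21  35^23=32
  35^24=10  35^25=17  35^26=3  35^27=31  35^28=12
So 35^28 ≡ 12 (mod 37), giving k = 28.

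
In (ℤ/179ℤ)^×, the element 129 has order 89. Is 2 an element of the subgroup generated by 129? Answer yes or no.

2 ∈ ⟨129⟩ iff 2^89 ≡ 1 (mod 179), since |⟨129⟩| = 89.
2^89 mod 179 = 178.
Since 178 ≠ 1, 2 does not lie in the subgroup.

no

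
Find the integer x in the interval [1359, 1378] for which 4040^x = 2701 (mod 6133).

1372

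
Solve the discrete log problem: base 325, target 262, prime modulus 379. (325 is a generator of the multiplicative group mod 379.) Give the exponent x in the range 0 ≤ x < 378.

Baby-step giant-step with m = ceil(sqrt(378)) = 20.
Baby table (325^j mod 379 for j=0..19):
  0:1  1:325  2:263  3:200  4:191  5:298  6:205  7:300
  8:97  9:68  10:118  11:71  12:335  13:102  14:177  15:296
  16:313  17:153  18:76  19:65
Giant step factor: 325^(-20) ≡ 245 (mod 379).
Scan 262·245^i mod 379 for i = 0, 1, …:
  i=0: 262   i=1: 139   i=2: 324   i=3: 169
  i=4: 94   i=5: 290   i=6: 177
Match at i=6, j=14: x = 6·20 + 14 = 134.

134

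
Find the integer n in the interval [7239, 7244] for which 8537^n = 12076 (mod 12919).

Compute 8537^7239 mod 12919 = 4054, then multiply by 8537 repeatedly:
  8537^7239=4054  8537^7240=11916  8537^7241=2686  8537^7242=12076
Found 12076 at exponent 7242.

7242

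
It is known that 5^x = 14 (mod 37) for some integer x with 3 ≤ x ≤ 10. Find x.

3

Compute 5^3 mod 37 = 14, then multiply by 5 repeatedly:
  5^3=14
Found 14 at exponent 3.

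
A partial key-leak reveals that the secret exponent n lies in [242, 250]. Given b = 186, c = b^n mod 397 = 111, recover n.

Compute 186^242 mod 397 = 111, then multiply by 186 repeatedly:
  186^242=111
Found 111 at exponent 242.

242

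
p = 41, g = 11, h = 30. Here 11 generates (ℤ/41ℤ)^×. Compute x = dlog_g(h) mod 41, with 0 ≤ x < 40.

21

Successive powers of 11 modulo 41:
  11^0=1  11^1=11  11^2=39  11^3=19  11^4=4  11^5=3
  11^6=33  11^7=35  11^8=16  11^9=12  11^10=9  11^11=17
  11^12=23  11^13=7  11^14=36  11^15=27  11^16=10  11^17=28
  11^18=21  11^19=26  11^20=40  11^21=30
So 11^21 ≡ 30 (mod 41), giving x = 21.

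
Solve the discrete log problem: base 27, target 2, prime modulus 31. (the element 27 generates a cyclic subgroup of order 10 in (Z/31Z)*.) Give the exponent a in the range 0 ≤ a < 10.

8

Successive powers of 27 modulo 31:
  27^0=1  27^1=27  27^2=16  27^3=29  27^4=8  27^5=30
  27^6=4  27^7=15  27^8=2
So 27^8 ≡ 2 (mod 31), giving a = 8.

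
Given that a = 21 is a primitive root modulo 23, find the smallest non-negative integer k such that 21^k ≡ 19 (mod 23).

13

Successive powers of 21 modulo 23:
  21^0=1  21^1=21  21^2=4  21^3=15  21^4=16  21^5=14
  21^6=18  21^7=10  21^8=3  21^9=17  21^10=12  21^11=22
  21^12=2  21^13=19
So 21^13 ≡ 19 (mod 23), giving k = 13.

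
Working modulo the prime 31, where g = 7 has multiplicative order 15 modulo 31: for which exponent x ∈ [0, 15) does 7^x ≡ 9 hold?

Successive powers of 7 modulo 31:
  7^0=1  7^1=7  7^2=18  7^3=2  7^4=14  7^5=5
  7^6=4  7^7=28  7^8=10  7^9=8  7^10=25  7^11=20
  7^12=16  7^13=19  7^14=9
So 7^14 ≡ 9 (mod 31), giving x = 14.

14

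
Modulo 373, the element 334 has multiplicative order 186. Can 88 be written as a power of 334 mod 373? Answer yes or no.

88 ∈ ⟨334⟩ iff 88^186 ≡ 1 (mod 373), since |⟨334⟩| = 186.
88^186 mod 373 = 1.
Since 1 = 1, 88 lies in the subgroup.

yes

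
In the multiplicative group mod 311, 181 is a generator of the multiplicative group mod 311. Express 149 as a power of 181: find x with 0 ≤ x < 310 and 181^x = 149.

21

Baby-step giant-step with m = ceil(sqrt(310)) = 18.
Baby table (181^j mod 311 for j=0..17):
  0:1  1:181  2:106  3:215  4:40  5:87  6:197  7:203
  8:45  9:59  10:105  11:34  12:245  13:183  14:157  15:116
  16:159  17:167
Giant step factor: 181^(-18) ≡ 254 (mod 311).
Scan 149·254^i mod 311 for i = 0, 1, …:
  i=0: 149   i=1: 215
Match at i=1, j=3: x = 1·18 + 3 = 21.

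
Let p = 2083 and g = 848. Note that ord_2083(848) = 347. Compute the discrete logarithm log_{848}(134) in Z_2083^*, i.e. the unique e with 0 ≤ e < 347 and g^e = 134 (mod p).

Baby-step giant-step with m = ceil(sqrt(347)) = 19.
Baby table (848^j mod 2083 for j=0..18):
  0:1  1:848  2:469  3:1942  4:1246  5:527  6:1134  7:1369
  8:681  9:497  10:690  11:1880  12:745  13:611  14:1544  15:1188
  16:1335  17:1011  18:1215
Giant step factor: 848^(-19) ≡ 1857 (mod 2083).
Scan 134·1857^i mod 2083 for i = 0, 1, …:
  i=0: 134   i=1: 961   i=2: 1529   i=3: 224
  i=4: 1451   i=5: 1188
Match at i=5, j=15: e = 5·19 + 15 = 110.

110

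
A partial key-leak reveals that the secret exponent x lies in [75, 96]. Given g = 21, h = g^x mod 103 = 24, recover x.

87

Compute 21^75 mod 103 = 69, then multiply by 21 repeatedly:
  21^75=69  21^76=7  21^77=44  21^78=100  21^79=40
  21^80=16  21^81=27  21^82=52  21^83=62  21^84=66
  21^85=47  21^86=60  21^87=24
Found 24 at exponent 87.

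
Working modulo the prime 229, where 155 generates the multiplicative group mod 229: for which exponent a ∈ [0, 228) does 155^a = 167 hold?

188

Baby-step giant-step with m = ceil(sqrt(228)) = 16.
Baby table (155^j mod 229 for j=0..15):
  0:1  1:155  2:209  3:106  4:171  5:170  6:15  7:35
  8:158  9:216  10:46  11:31  12:225  13:67  14:80  15:34
Giant step factor: 155^(-16) ≡ 153 (mod 229).
Scan 167·153^i mod 229 for i = 0, 1, …:
  i=0: 167   i=1: 132   i=2: 44   i=3: 91
  i=4: 183   i=5: 61   i=6: 173   i=7: 134
  i=8: 121   i=9: 193   i=10: 217   i=11: 225
Match at i=11, j=12: a = 11·16 + 12 = 188.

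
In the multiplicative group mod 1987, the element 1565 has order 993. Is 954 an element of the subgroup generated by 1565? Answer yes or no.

yes

954 ∈ ⟨1565⟩ iff 954^993 ≡ 1 (mod 1987), since |⟨1565⟩| = 993.
954^993 mod 1987 = 1.
Since 1 = 1, 954 lies in the subgroup.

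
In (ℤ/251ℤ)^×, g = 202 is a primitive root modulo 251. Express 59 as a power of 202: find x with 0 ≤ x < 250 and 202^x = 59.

81

Baby-step giant-step with m = ceil(sqrt(250)) = 16.
Baby table (202^j mod 251 for j=0..15):
  0:1  1:202  2:142  3:70  4:84  5:151  6:131  7:107
  8:28  9:134  10:211  11:203  12:93  13:212  14:154  15:235
Giant step factor: 202^(-16) ≡ 81 (mod 251).
Scan 59·81^i mod 251 for i = 0, 1, …:
  i=0: 59   i=1: 10   i=2: 57   i=3: 99
  i=4: 238   i=5: 202
Match at i=5, j=1: x = 5·16 + 1 = 81.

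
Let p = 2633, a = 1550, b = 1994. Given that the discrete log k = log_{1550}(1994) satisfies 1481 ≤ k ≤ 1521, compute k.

1520

Compute 1550^1481 mod 2633 = 246, then multiply by 1550 repeatedly:
  1550^1481=246  1550^1482=2148  1550^1483=1288  1550^1484=586  1550^1485=2548
  1550^1486=2533  1550^1487=347  1550^1488=718  1550^1489=1774  1550^1490=848
  1550^1491=533  1550^1492=2021  1550^1493=1913  1550^1494=392  1550^1495=2010
  1550^1496=661  1550^1497=313  1550^1498=678  1550^1499=333  1550^1500=82
  1550^1501=716  1550^1502=1307  1550^1503=1073  1550^1504=1727  1550^1505=1722
  1550^1506=1871  1550^1507=1117  1550^1508=1469  1550^1509=2038  1550^1510=1933
  1550^1511=2429  1550^1512=2393  1550^1513=1886  1550^1514=670  1550^1515=1098
  1550^1516=982  1550^1517=226  1550^1518=111  1550^1519=905  1550^1520=1994
Found 1994 at exponent 1520.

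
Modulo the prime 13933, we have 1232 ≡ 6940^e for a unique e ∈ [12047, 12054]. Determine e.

Compute 6940^12047 mod 13933 = 3935, then multiply by 6940 repeatedly:
  6940^12047=3935  6940^12048=220  6940^12049=8103  6940^12050=1232
Found 1232 at exponent 12050.

12050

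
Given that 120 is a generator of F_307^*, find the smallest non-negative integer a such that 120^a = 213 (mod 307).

299

Baby-step giant-step with m = ceil(sqrt(306)) = 18.
Baby table (120^j mod 307 for j=0..17):
  0:1  1:120  2:278  3:204  4:227  5:224  6:171  7:258
  8:260  9:193  10:135  11:236  12:76  13:217  14:252  15:154
  16:60  17:139
Giant step factor: 120^(-18) ≡ 304 (mod 307).
Scan 213·304^i mod 307 for i = 0, 1, …:
  i=0: 213   i=1: 282   i=2: 75   i=3: 82
  i=4: 61   i=5: 124   i=6: 242   i=7: 195
  i=8: 29   i=9: 220     …   i=15: 126
  i=16: 236
Match at i=16, j=11: a = 16·18 + 11 = 299.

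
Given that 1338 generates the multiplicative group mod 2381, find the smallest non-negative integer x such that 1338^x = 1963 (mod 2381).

Baby-step giant-step with m = ceil(sqrt(2380)) = 49.
Baby table (1338^j mod 2381 for j=0..48):
  0:1  1:1338  2:2113  3:947  4:394  5:971  6:1553  7:1682
  8:471  9:1614  10:2346  11:790  12:2237  13:189  14:496  15:1730
  16:408  17:655  18:182  19:654  20:1225  21:922  22:278  23:528
  24:1688  25:1356  26:6  27:885  28:773  29:920  30:2364  31:1064
  32:2175  33:568  34:445  35:160  36:2171  37:2359  38:1517  39:1134
  40:595  41:856  42:67  43:1549  44:1092  45:1543  46:207  47:770
  48:1668
Giant step factor: 1338^(-49) ≡ 357 (mod 2381).
Scan 1963·357^i mod 2381 for i = 0, 1, …:
  i=0: 1963   i=1: 777   i=2: 1193   i=3: 2083
  i=4: 759   i=5: 1910   i=6: 904   i=7: 1293
  i=8: 2068   i=9: 166     …   i=28: 2115
  i=29: 278
Match at i=29, j=22: x = 29·49 + 22 = 1443.

1443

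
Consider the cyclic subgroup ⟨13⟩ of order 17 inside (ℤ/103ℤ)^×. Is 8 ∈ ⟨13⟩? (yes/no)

yes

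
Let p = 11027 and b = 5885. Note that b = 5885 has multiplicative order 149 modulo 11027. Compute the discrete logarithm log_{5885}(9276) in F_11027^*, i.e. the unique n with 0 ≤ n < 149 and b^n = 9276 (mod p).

54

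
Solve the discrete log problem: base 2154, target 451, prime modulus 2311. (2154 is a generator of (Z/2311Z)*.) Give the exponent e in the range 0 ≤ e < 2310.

2126

Baby-step giant-step with m = ceil(sqrt(2310)) = 49.
Baby table (2154^j mod 2311 for j=0..48):
  0:1  1:2154  2:1539  3:1032  4:2057  5:591  6:1964  7:1326
  8:2119  9:101  10:320  11:602  12:237  13:2078  14:1916  15:1929
  16:2199  17:1407  18:957  19:2277  20:716  21:827  22:1888  23:1703
  24:705  25:243  26:1136  27:1906  28:1188  29:675  30:331  31:1186
  32:989  33:1875  34:1433  35:1497  36:693  37:2127  38:1156  39:1077
  40:1925  41:516  42:2184  43:1451  44:982  45:663  46:2215  47:1206
  48:160
Giant step factor: 2154^(-49) ≡ 691 (mod 2311).
Scan 451·691^i mod 2311 for i = 0, 1, …:
  i=0: 451   i=1: 1967   i=2: 329   i=3: 861
  i=4: 1024   i=5: 418   i=6: 2274   i=7: 2165
  i=8: 798   i=9: 1400     …   i=42: 1321
  i=43: 2277
Match at i=43, j=19: e = 43·49 + 19 = 2126.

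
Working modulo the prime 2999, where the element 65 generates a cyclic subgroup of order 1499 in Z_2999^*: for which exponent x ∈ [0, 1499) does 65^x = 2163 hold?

Baby-step giant-step with m = ceil(sqrt(1499)) = 39.
Baby table (65^j mod 2999 for j=0..38):
  0:1  1:65  2:1226  3:1716  4:577  5:1517  6:2637  7:462
  8:40  9:2600  10:1056  11:2662  12:2087  13:700  14:515  15:486
  16:1600  17:2034  18:254  19:1515  20:2507  21:1009  22:2606  23:1446
  24:1021  25:387  26:1163  27:620  28:1313  29:1373  30:2274  31:859
  32:1853  33:485  34:1535  35:808  36:1537  37:938  38:990
Giant step factor: 65^(-39) ≡ 35 (mod 2999).
Scan 2163·35^i mod 2999 for i = 0, 1, …:
  i=0: 2163   i=1: 730   i=2: 1558   i=3: 548
  i=4: 1186   i=5: 2523   i=6: 1334   i=7: 1705
  i=8: 2694   i=9: 1321     …   i=22: 1788
  i=23: 2600
Match at i=23, j=9: x = 23·39 + 9 = 906.

906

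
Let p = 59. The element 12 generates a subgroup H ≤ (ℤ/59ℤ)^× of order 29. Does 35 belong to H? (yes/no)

yes

35 ∈ ⟨12⟩ iff 35^29 ≡ 1 (mod 59), since |⟨12⟩| = 29.
35^29 mod 59 = 1.
Since 1 = 1, 35 lies in the subgroup.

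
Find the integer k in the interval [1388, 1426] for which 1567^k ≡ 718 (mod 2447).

Compute 1567^1388 mod 2447 = 2082, then multiply by 1567 repeatedly:
  1567^1388=2082  1567^1389=643  1567^1390=1864  1567^1391=1617  1567^1392=1194
  1567^1393=1490  1567^1394=392  1567^1395=67  1567^1396=2215  1567^1397=1059
  1567^1398=387  1567^1399=2020  1567^1400=1369  1567^1401=1651  1567^1402=638
  1567^1403=1370  1567^1404=771  1567^1405=1786  1567^1406=1741  1567^1407=2189
  1567^1408=1916  1567^1409=2350  1567^1410=2162  1567^1411=1206  1567^1412=718
Found 718 at exponent 1412.

1412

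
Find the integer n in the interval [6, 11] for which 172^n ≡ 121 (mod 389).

Compute 172^6 mod 389 = 220, then multiply by 172 repeatedly:
  172^6=220  172^7=107  172^8=121
Found 121 at exponent 8.

8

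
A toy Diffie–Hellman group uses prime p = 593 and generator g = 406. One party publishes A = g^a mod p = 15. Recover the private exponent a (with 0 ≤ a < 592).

8

Baby-step giant-step with m = ceil(sqrt(592)) = 25.
Baby table (406^j mod 593 for j=0..24):
  0:1  1:406  2:575  3:401  4:324  5:491  6:98  7:57
  8:15  9:160  10:323  11:85  12:116  13:249  14:284  15:262
  16:225  17:28  18:101  19:89  20:554  21:177  22:109  23:372
  24:410
Giant step factor: 406^(-25) ≡ 569 (mod 593).
Scan 15·569^i mod 593 for i = 0, 1, …:
  i=0: 15
Match at i=0, j=8: a = 0·25 + 8 = 8.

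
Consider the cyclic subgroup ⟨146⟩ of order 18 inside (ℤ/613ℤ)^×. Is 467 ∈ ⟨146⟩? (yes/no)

yes

⟨146⟩ has order 18; its elements mod 613 are {1, 21, 65, 66, 139, 146, 160, 172, 295, 318, 441, 453, 467, 474, 547, 548, 592, 612}.
467 is in this set.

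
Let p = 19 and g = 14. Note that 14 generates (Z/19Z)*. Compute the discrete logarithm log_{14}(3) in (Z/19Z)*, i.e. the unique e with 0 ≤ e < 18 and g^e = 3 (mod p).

Successive powers of 14 modulo 19:
  14^0=1  14^1=14  14^2=6  14^3=8  14^4=17  14^5=10
  14^6=7  14^7=3
So 14^7 ≡ 3 (mod 19), giving e = 7.

7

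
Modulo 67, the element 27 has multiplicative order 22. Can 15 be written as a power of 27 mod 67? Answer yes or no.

yes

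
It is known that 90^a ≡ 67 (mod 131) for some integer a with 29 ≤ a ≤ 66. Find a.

31

Compute 90^29 mod 131 = 122, then multiply by 90 repeatedly:
  90^29=122  90^30=107  90^31=67
Found 67 at exponent 31.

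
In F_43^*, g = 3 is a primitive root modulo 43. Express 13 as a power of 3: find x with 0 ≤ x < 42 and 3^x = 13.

Baby-step giant-step with m = ceil(sqrt(42)) = 7.
Baby table (3^j mod 43 for j=0..6):
  0:1  1:3  2:9  3:27  4:38  5:28  6:41
Giant step factor: 3^(-7) ≡ 7 (mod 43).
Scan 13·7^i mod 43 for i = 0, 1, …:
  i=0: 13   i=1: 5   i=2: 35   i=3: 30
  i=4: 38
Match at i=4, j=4: x = 4·7 + 4 = 32.

32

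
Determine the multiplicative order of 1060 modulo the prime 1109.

The order of 1060 must divide p − 1 = 1108 = 2^2 · 277.
Divisors: 1, 2, 4, 277, 554, 1108.
Check each in increasing order: 1060^1 ≡ 1060;  1060^2 ≡ 183;  1060^4 ≡ 219;  1060^277 ≡ 1.
Smallest exponent giving 1 is 277.

277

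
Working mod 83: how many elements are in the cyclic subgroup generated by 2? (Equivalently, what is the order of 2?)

82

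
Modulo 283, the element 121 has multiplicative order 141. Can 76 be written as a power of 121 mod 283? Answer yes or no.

no

76 ∈ ⟨121⟩ iff 76^141 ≡ 1 (mod 283), since |⟨121⟩| = 141.
76^141 mod 283 = 282.
Since 282 ≠ 1, 76 does not lie in the subgroup.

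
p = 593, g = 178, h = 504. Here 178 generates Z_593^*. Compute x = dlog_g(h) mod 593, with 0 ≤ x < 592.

429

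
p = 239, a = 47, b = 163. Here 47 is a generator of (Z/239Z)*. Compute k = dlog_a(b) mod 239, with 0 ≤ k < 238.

210

Baby-step giant-step with m = ceil(sqrt(238)) = 16.
Baby table (47^j mod 239 for j=0..15):
  0:1  1:47  2:58  3:97  4:18  5:129  6:88  7:73
  8:85  9:171  10:150  11:119  12:96  13:210  14:71  15:230
Giant step factor: 47^(-16) ≡ 113 (mod 239).
Scan 163·113^i mod 239 for i = 0, 1, …:
  i=0: 163   i=1: 16   i=2: 135   i=3: 198
  i=4: 147   i=5: 120   i=6: 176   i=7: 51
  i=8: 27   i=9: 183   i=10: 125   i=11: 24
  i=12: 83   i=13: 58
Match at i=13, j=2: k = 13·16 + 2 = 210.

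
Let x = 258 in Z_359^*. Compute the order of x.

358

The order of 258 must divide p − 1 = 358 = 2 · 179.
Divisors: 1, 2, 179, 358.
Check each in increasing order: 258^1 ≡ 258;  258^2 ≡ 149;  258^179 ≡ 358;  258^358 ≡ 1.
Smallest exponent giving 1 is 358.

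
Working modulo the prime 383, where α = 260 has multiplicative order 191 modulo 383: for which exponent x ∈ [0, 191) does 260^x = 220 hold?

168

Baby-step giant-step with m = ceil(sqrt(191)) = 14.
Baby table (260^j mod 383 for j=0..13):
  0:1  1:260  2:192  3:130  4:96  5:65  6:48  7:224
  8:24  9:112  10:12  11:56  12:6  13:28
Giant step factor: 260^(-14) ≡ 128 (mod 383).
Scan 220·128^i mod 383 for i = 0, 1, …:
  i=0: 220   i=1: 201   i=2: 67   i=3: 150
  i=4: 50   i=5: 272   i=6: 346   i=7: 243
  i=8: 81   i=9: 27   i=10: 9   i=11: 3
  i=12: 1
Match at i=12, j=0: x = 12·14 + 0 = 168.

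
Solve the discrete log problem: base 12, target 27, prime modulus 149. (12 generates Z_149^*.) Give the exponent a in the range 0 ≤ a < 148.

Baby-step giant-step with m = ceil(sqrt(148)) = 13.
Baby table (12^j mod 149 for j=0..12):
  0:1  1:12  2:144  3:89  4:25  5:2  6:24  7:139
  8:29  9:50  10:4  11:48  12:129
Giant step factor: 12^(-13) ≡ 18 (mod 149).
Scan 27·18^i mod 149 for i = 0, 1, …:
  i=0: 27   i=1: 39   i=2: 106   i=3: 120
  i=4: 74   i=5: 140   i=6: 136   i=7: 64
  i=8: 109   i=9: 25
Match at i=9, j=4: a = 9·13 + 4 = 121.

121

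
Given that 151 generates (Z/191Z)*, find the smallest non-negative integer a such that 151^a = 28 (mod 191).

27

Successive powers of 151 modulo 191:
  151^0=1  151^1=151  151^2=72  151^3=176  151^4=27  151^5=66
  151^6=34  151^7=168  151^8=156  151^9=63  151^10=154  151^11=143
  151^12=10  151^13=173  151^14=147  151^15=41  151^16=79  151^17=87
  151^18=149  151^19=152  151^20=32  151^21=57  151^22=12  151^23=93
  151^24=100  151^25=11  151^26=133  151^27=28
So 151^27 ≡ 28 (mod 191), giving a = 27.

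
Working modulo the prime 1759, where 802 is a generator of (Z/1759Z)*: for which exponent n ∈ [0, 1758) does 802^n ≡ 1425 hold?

1332

Baby-step giant-step with m = ceil(sqrt(1758)) = 42.
Baby table (802^j mod 1759 for j=0..41):
  0:1  1:802  2:1169  3:1750  4:1577  5:33  6:81  7:1638
  8:1462  9:1030  10:1089  11:914  12:1284  13:753  14:569  15:757
  16:259  17:156  18:223  19:1187  20:355  21:1511  22:1630  23:323
  24:473  25:1161  26:611  27:1020  28:105  29:1537  30:1374  31:814
  32:239  33:1706  34:1469  35:1367  36:477  37:851  38:10  39:984
  40:1136  41:1669
Giant step factor: 802^(-42) ≡ 173 (mod 1759).
Scan 1425·173^i mod 1759 for i = 0, 1, …:
  i=0: 1425   i=1: 265   i=2: 111   i=3: 1613
  i=4: 1127   i=5: 1481   i=6: 1158   i=7: 1567
  i=8: 205   i=9: 285     …   i=30: 618
  i=31: 1374
Match at i=31, j=30: n = 31·42 + 30 = 1332.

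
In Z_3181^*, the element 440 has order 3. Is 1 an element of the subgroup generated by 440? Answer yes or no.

yes

1 ∈ ⟨440⟩ iff 1^3 ≡ 1 (mod 3181), since |⟨440⟩| = 3.
1^3 mod 3181 = 1.
Since 1 = 1, 1 lies in the subgroup.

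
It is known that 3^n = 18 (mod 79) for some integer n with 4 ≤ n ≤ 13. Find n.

6

Compute 3^4 mod 79 = 2, then multiply by 3 repeatedly:
  3^4=2  3^5=6  3^6=18
Found 18 at exponent 6.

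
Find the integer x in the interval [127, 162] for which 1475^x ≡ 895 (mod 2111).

139

Compute 1475^127 mod 2111 = 1670, then multiply by 1475 repeatedly:
  1475^127=1670  1475^128=1824  1475^129=986  1475^130=1982  1475^131=1826
  1475^132=1825  1475^133=350  1475^134=1166  1475^135=1496  1475^136=605
  1475^137=1533  1475^138=294  1475^139=895
Found 895 at exponent 139.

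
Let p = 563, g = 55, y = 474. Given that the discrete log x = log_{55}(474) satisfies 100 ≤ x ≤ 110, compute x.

Compute 55^100 mod 563 = 517, then multiply by 55 repeatedly:
  55^100=517  55^101=285  55^102=474
Found 474 at exponent 102.

102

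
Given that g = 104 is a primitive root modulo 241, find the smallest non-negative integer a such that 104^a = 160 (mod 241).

64

Baby-step giant-step with m = ceil(sqrt(240)) = 16.
Baby table (104^j mod 241 for j=0..15):
  0:1  1:104  2:212  3:117  4:118  5:222  6:193  7:69
  8:187  9:168  10:120  11:189  12:135  13:62  14:182  15:130
Giant step factor: 104^(-16) ≡ 231 (mod 241).
Scan 160·231^i mod 241 for i = 0, 1, …:
  i=0: 160   i=1: 87   i=2: 94   i=3: 24
  i=4: 1
Match at i=4, j=0: a = 4·16 + 0 = 64.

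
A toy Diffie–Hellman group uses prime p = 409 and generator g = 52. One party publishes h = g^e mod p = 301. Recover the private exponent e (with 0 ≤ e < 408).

130

Baby-step giant-step with m = ceil(sqrt(408)) = 21.
Baby table (52^j mod 409 for j=0..20):
  0:1  1:52  2:250  3:321  4:332  5:86  6:382  7:232
  8:203  9:331  10:34  11:132  12:320  13:280  14:245  15:61
  16:309  17:117  18:358  19:211  20:338
Giant step factor: 52^(-21) ≡ 223 (mod 409).
Scan 301·223^i mod 409 for i = 0, 1, …:
  i=0: 301   i=1: 47   i=2: 256   i=3: 237
  i=4: 90   i=5: 29   i=6: 332
Match at i=6, j=4: e = 6·21 + 4 = 130.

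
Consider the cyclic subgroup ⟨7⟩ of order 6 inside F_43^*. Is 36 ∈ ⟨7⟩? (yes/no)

36 ∈ ⟨7⟩ iff 36^6 ≡ 1 (mod 43), since |⟨7⟩| = 6.
36^6 mod 43 = 1.
Since 1 = 1, 36 lies in the subgroup.

yes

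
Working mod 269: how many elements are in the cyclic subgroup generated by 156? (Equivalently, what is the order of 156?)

268

The order of 156 must divide p − 1 = 268 = 2^2 · 67.
Divisors: 1, 2, 4, 67, 134, 268.
Check each in increasing order: 156^1 ≡ 156;  156^2 ≡ 126;  156^4 ≡ 5;  156^67 ≡ 187;  156^134 ≡ 268;  156^268 ≡ 1.
Smallest exponent giving 1 is 268.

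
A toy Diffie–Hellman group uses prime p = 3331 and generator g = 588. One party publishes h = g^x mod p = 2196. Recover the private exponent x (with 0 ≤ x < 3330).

269

Baby-step giant-step with m = ceil(sqrt(3330)) = 58.
Baby table (588^j mod 3331 for j=0..57):
  0:1  1:588  2:2651  3:3211  4:2722  5:1656  6:1076  7:3129
  8:1140  9:789  10:923  11:3102  12:1919  13:2494  14:832  15:2890
  16:510  17:90  18:2955  19:2089  20:2524  21:1817  22:2476  23:241
  24:1806  25:2670  26:1059  27:3126  28:2707  29:2829  30:1283  31:1598
  32:282  33:2597  34:1438  35:2801  36:1474  37:652  38:311  39:2994
  40:1704  41:2652  42:468  43:2042  44:1536  45:467  46:1454  47:2216
  48:587  49:2063  50:560  51:2842  52:2265  53:2751  54:2053  55:1342
  56:2980  57:134
Giant step factor: 588^(-58) ≡ 2345 (mod 3331).
Scan 2196·2345^i mod 3331 for i = 0, 1, …:
  i=0: 2196   i=1: 3225   i=2: 1255   i=3: 1702
  i=4: 652
Match at i=4, j=37: x = 4·58 + 37 = 269.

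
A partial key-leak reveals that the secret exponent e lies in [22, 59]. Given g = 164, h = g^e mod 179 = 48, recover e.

Compute 164^22 mod 179 = 61, then multiply by 164 repeatedly:
  164^22=61  164^23=159  164^24=121  164^25=154  164^26=17
  164^27=103  164^28=66  164^29=84  164^30=172  164^31=105
  164^32=36  164^33=176  164^34=45  164^35=41  164^36=101
  164^37=96  164^38=171  164^39=120  164^40=169  164^41=150
  164^42=77  164^43=98  164^44=141  164^45=33  164^46=42
  164^47=86  164^48=142  164^49=18  164^50=88  164^51=112
  164^52=110  164^53=140  164^54=48
Found 48 at exponent 54.

54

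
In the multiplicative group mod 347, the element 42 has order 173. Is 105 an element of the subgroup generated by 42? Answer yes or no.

yes

105 ∈ ⟨42⟩ iff 105^173 ≡ 1 (mod 347), since |⟨42⟩| = 173.
105^173 mod 347 = 1.
Since 1 = 1, 105 lies in the subgroup.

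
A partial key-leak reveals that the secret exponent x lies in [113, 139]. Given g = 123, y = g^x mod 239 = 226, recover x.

Compute 123^113 mod 239 = 140, then multiply by 123 repeatedly:
  123^113=140  123^114=12  123^115=42  123^116=147  123^117=156
  123^118=68  123^119=238  123^120=116  123^121=167  123^122=226
Found 226 at exponent 122.

122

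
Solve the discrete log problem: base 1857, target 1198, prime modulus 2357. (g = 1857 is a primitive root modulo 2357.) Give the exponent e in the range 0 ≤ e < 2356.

1936

Baby-step giant-step with m = ceil(sqrt(2356)) = 49.
Baby table (1857^j mod 2357 for j=0..48):
  0:1  1:1857  2:158  3:1138  4:1394  5:672  6:1051  7:111
  8:1068  9:1039  10:1397  11:1529  12:1525  13:1168  14:536  15:698
  16:2193  17:1862  18:15  19:1928  20:13  21:571  22:2054  23:652
  24:1623  25:1665  26:1878  27:1443  28:2099  29:1722  30:1662  31:1021
  32:969  33:1042  34:2254  35:2003  36:225  37:636  38:195  39:1494
  40:169  41:352  42:775  43:1405  44:2243  45:432  46:844  47:2260
  48:1360
Giant step factor: 1857^(-49) ≡ 1714 (mod 2357).
Scan 1198·1714^i mod 2357 for i = 0, 1, …:
  i=0: 1198   i=1: 425   i=2: 137   i=3: 1475
  i=4: 1446   i=5: 1237   i=6: 1275   i=7: 411
  i=8: 2068   i=9: 1981     …   i=38: 1449
  i=39: 1665
Match at i=39, j=25: e = 39·49 + 25 = 1936.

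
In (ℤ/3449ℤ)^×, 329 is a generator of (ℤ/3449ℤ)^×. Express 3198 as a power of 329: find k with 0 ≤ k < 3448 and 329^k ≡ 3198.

3381

Baby-step giant-step with m = ceil(sqrt(3448)) = 59.
Baby table (329^j mod 3449 for j=0..58):
  0:1  1:329  2:1322  3:364  4:2490  5:1797  6:1434  7:2722
  8:2247  9:1177  10:945  11:495  12:752  13:2529  14:832  15:1257
  16:3122  17:2785  18:2280  19:1687  20:3183  21:2160  22:146  23:3197
  24:3317  25:1409  26:1395  27:238  28:2424  29:777  30:407  31:2841
  32:10  33:3290  34:2873  35:191  36:757  37:725  38:544  39:3077
  40:1776  41:1423  42:2552  43:1501  44:622  45:1147  46:1422  47:2223
  48:179  49:258  50:2106  51:3074  52:789  53:906  54:1460  55:929
  56:2129  57:294  58:154
Giant step factor: 329^(-59) ≡ 1639 (mod 3449).
Scan 3198·1639^i mod 3449 for i = 0, 1, …:
  i=0: 3198   i=1: 2491   i=2: 2582   i=3: 3424
  i=4: 413   i=5: 903   i=6: 396   i=7: 632
  i=8: 1148   i=9: 1867     …   i=56: 1123
  i=57: 2280
Match at i=57, j=18: k = 57·59 + 18 = 3381.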